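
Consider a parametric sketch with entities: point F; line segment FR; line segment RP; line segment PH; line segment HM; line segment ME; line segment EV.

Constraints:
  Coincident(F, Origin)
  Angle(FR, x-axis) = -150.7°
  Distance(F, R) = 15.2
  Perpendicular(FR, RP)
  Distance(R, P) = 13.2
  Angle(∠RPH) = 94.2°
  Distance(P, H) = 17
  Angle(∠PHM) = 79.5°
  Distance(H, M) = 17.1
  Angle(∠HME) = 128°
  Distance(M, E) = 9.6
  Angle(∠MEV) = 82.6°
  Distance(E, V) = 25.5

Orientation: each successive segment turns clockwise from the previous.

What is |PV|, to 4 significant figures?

4.338

∠HME = 128.0° gives ME at -119.0° from the x-axis; with |ME| = 9.6, E = (-3.512, -10.68). ∠MEV = 82.6° gives EV at 143.6° from the x-axis; with |EV| = 25.5, V = (-24.04, 4.451). Then |PV| = |V − P| = 4.338.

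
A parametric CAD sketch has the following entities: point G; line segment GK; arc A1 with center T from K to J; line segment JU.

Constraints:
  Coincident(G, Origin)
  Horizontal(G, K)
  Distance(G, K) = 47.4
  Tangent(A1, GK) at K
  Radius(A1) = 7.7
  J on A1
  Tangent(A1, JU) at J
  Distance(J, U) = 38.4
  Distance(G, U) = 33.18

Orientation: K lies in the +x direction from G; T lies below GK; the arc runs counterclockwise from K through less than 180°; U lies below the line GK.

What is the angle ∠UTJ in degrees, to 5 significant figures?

78.661°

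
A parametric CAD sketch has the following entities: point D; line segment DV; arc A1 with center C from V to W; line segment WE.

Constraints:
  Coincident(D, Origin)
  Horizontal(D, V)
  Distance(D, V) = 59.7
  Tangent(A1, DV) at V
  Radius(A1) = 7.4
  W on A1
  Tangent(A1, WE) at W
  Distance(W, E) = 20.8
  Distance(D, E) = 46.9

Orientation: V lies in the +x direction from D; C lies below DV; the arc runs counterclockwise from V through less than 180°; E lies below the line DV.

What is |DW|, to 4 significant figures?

53.62

D is at the origin; D and V share the same y with |DV| = 59.7 and V on the +x side, so V = (59.70, 0.000). Tangency of A1 to DV means the radius CV is perpendicular to DV, so C = V + (0, -7.4) = (59.70, -7.400). Since CW ⟂ WE (tangency), |CE| = √(7.4² + 20.8²) = 22.08 regardless of where W sits on A1. So E lies on both circle(D, 46.9) and circle(C, 22.08); the below-DV intersection is E = (42.08, -20.70). W is the foot of the tangent from E: W = (53.52, -3.331).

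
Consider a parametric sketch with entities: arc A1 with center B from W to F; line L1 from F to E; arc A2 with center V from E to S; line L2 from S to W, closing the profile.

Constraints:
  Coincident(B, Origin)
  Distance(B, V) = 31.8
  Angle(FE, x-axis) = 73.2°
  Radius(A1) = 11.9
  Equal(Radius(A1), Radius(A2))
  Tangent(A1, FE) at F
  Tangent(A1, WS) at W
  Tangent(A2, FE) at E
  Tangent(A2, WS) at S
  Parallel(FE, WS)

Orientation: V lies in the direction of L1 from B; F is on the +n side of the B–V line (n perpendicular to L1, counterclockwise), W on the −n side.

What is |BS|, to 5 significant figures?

33.954

The slot axis is L1's direction at 73.2°, so u = (cos 73.2°, sin 73.2°) = (0.28903, 0.95732) and n = (−sin 73.2°, cos 73.2°) = (-0.95732, 0.28903). B is at the origin and V lies 31.8 along u from B, so V = 31.8·u = (9.1912, 30.443). Tangency of A1 to both parallel lines with radius 11.9 puts F and W at B ± 11.9·n: F = (-11.392, 3.4395), W = (11.392, -3.4395). Equal radii place E and S the same way about V: E = V + 11.9·n = (-2.2009, 33.882), S = V − 11.9·n = (20.583, 27.003). Then |BS| = |S − B| = 33.954.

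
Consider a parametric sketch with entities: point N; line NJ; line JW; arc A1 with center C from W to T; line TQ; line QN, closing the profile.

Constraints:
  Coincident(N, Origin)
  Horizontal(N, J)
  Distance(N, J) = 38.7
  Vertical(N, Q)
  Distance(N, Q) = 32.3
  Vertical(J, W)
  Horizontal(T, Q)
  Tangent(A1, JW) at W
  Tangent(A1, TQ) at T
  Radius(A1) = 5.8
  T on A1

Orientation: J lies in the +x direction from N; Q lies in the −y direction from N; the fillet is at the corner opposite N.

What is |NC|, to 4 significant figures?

42.25

NQ is vertical with |NQ| = 32.3 and Q on the −y side, so Q = (0.000, -32.30). The virtual corner opposite N is at (38.70, -32.30). A1 meets JW tangentially, so CW is at right angles to JW and the tangent condition forces CT to be normal to TQ, with radius 5.8, so the center C sits 5.8 in from both sides at C = (32.90, -26.50). Then |NC| = |C − N| = 42.25.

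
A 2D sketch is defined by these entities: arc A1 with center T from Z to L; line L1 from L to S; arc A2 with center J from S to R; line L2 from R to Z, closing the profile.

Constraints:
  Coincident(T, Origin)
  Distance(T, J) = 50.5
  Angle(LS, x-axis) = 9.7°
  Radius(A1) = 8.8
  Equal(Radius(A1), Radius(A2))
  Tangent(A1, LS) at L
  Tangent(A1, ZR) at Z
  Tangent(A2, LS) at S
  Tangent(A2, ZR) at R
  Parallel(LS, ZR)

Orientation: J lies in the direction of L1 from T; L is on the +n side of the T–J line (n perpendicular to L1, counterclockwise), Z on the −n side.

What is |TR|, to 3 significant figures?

51.3

The slot axis is L1's direction at 9.7°, so u = (cos 9.7°, sin 9.7°) = (0.986, 0.168) and n = (−sin 9.7°, cos 9.7°) = (-0.168, 0.986). T is at the origin and J lies 50.5 along u from T, so J = 50.5·u = (49.8, 8.51). Tangency of A1 to both parallel lines with radius 8.8 puts L and Z at T ± 8.8·n: L = (-1.48, 8.67), Z = (1.48, -8.67). Equal radii place S and R the same way about J: S = J + 8.8·n = (48.3, 17.2), R = J − 8.8·n = (51.3, -0.165). Then |TR| = |R − T| = 51.3.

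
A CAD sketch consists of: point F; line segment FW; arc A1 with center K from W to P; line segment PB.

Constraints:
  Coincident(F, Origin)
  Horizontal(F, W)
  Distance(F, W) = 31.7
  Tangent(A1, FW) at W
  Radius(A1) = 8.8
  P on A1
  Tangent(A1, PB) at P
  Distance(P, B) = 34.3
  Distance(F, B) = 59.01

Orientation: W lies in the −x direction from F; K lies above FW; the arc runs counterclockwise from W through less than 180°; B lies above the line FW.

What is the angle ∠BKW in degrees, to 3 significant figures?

166°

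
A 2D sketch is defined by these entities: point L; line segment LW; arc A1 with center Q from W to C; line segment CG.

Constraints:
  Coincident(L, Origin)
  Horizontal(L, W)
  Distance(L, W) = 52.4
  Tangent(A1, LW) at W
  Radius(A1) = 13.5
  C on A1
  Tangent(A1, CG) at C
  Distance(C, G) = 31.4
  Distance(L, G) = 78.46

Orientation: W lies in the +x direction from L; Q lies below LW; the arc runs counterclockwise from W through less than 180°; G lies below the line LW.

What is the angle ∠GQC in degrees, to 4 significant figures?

66.74°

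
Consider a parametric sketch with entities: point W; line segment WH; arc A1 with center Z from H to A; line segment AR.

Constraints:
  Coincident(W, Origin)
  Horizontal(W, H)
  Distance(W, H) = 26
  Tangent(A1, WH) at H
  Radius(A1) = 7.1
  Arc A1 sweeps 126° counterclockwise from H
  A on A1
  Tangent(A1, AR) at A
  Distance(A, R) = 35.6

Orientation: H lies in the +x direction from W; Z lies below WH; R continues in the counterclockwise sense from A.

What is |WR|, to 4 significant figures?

57.46

W is at the origin; W and H share the same y with |WH| = 26.0 and H on the +x side, so H = (26.00, 0.000). A1 meets WH tangentially, so ZH is at right angles to WH, so Z = H + (0, -7.1) = (26.00, -7.100). On A1, H sits at bearing 90° from Z; a 126° counterclockwise sweep puts A at bearing 216°, so A = Z + 7.1·(cos 216°, sin 216°) = (20.26, -11.27). Tangency of A1 to AR means the radius ZA is perpendicular to AR, so AR runs along (−sin 216°, cos 216°); with |AR| = 35.6, R = (41.18, -40.07). Then |WR| = |R − W| = 57.46.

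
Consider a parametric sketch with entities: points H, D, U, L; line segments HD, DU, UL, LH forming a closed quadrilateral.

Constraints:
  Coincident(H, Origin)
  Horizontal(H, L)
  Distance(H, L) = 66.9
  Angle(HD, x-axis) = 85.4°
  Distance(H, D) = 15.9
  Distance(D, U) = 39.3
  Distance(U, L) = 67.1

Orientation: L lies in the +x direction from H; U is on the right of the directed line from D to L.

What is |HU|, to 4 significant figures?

23.70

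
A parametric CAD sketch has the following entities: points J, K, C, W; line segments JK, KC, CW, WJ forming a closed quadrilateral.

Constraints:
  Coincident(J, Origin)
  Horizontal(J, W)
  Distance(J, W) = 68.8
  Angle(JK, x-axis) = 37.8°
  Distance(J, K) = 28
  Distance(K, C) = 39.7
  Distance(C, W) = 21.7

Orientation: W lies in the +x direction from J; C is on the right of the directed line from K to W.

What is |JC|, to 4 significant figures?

51.29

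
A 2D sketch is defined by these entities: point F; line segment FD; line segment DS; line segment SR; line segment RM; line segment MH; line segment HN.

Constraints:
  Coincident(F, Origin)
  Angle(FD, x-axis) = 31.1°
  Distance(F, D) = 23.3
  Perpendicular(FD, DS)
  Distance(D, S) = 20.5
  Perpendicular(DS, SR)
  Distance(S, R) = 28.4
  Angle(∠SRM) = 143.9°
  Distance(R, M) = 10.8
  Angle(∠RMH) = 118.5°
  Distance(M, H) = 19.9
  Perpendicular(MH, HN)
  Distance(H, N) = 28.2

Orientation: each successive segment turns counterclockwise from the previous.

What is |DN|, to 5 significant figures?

6.8011

F is at the origin; FD runs at 31.1° with length 23.3, so D = (19.951, 12.035). FD is perpendicular to DS, so DS runs at 121.10°; with |DS| = 20.5, S = (9.3621, 29.589). DS is perpendicular to SR, so SR runs at -148.90°; with |SR| = 28.4, R = (-14.956, 14.919). ∠SRM = 143.9° gives RM at -112.80° from the x-axis; with |RM| = 10.8, M = (-19.141, 4.9630). ∠RMH = 118.5° gives MH at -51.300° from the x-axis; with |MH| = 19.9, H = (-6.6987, -10.568). The perpendicularity gives HN at right angles to MH, so HN runs at 38.700°; with |HN| = 28.2, N = (15.309, 7.0643). Then |DN| = |N − D| = 6.8011.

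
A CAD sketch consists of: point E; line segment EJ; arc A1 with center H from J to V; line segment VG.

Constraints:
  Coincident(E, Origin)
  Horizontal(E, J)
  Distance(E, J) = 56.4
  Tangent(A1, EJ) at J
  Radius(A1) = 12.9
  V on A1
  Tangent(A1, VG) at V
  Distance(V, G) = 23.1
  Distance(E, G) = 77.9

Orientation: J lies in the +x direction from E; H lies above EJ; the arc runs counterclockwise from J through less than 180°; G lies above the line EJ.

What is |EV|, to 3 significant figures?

70.5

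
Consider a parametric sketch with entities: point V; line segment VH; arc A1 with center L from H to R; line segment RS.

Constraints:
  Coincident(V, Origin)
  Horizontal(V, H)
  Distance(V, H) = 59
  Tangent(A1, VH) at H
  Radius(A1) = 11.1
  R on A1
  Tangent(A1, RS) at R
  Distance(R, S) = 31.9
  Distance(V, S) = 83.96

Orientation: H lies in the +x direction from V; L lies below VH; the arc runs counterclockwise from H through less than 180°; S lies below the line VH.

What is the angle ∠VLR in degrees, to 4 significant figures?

53.81°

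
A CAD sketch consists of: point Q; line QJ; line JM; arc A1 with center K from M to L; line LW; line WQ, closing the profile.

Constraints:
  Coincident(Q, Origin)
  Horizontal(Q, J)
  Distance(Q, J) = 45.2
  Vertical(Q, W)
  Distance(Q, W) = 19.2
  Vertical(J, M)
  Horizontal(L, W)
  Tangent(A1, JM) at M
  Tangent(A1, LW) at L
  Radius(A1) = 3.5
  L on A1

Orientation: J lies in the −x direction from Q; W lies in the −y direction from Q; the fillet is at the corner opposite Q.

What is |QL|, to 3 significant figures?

45.9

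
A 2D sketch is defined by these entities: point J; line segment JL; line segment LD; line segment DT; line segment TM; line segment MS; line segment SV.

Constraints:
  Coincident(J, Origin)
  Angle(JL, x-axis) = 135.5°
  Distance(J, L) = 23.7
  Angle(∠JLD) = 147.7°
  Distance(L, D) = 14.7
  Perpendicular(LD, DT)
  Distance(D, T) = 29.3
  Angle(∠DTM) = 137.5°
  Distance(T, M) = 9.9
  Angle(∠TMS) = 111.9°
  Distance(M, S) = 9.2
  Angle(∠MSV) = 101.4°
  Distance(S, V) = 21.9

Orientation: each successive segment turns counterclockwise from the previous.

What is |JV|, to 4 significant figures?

22.95

∠TMS = 111.9° gives MS at 8.400° from the x-axis; with |MS| = 9.2, S = (-23.37, -16.12). ∠MSV = 101.4° gives SV at 87.00° from the x-axis; with |SV| = 21.9, V = (-22.22, 5.746). Then |JV| = |V − J| = 22.95.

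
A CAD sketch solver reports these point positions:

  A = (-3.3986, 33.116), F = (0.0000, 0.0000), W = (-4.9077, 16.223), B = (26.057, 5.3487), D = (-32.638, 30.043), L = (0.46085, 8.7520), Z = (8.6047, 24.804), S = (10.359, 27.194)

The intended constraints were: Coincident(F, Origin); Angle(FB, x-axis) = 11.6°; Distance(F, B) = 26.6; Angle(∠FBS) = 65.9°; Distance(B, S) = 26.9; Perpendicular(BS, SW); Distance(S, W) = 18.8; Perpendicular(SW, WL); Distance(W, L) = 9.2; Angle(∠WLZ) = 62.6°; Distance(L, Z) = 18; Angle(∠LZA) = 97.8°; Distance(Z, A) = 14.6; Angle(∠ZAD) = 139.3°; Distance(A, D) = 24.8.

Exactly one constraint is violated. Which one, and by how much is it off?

Distance(A, D) = 24.8 — off by 4.60.

F = (0.00, 0.00) ✓; FB at 11.60° ✓; |FB| = 26.60 ✓; ∠FBS = 65.90° ✓; |BS| = 26.90 ✓; ∠(BS, SW) = 90.00° ✓; |SW| = 18.80 ✓; ∠(SW, WL) = 90.00° ✓; |WL| = 9.200 ✓; ∠WLZ = 62.60° ✓; |LZ| = 18.00 ✓; ∠LZA = 97.80° ✓; |ZA| = 14.60 ✓; ∠ZAD = 139.3° ✓; |AD| = 29.40 ✗.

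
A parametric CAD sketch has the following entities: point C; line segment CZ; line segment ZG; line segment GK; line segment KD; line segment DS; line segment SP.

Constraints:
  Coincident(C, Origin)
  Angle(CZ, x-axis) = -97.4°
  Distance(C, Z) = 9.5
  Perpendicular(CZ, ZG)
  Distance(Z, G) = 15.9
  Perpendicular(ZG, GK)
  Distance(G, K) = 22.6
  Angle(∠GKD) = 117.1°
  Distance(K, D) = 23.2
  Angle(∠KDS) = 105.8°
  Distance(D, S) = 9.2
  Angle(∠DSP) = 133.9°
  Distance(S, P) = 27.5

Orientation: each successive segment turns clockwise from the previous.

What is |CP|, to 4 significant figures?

14.17

C is at the origin; CZ runs at -97.4° with length 9.5, so Z = (-1.224, -9.421). CZ is perpendicular to ZG, so ZG runs at 172.6°; with |ZG| = 15.9, G = (-16.99, -7.373). ZG ⟂ GK, so GK runs at 82.60°; with |GK| = 22.6, K = (-14.08, 15.04). ∠GKD = 117.1° gives KD at 19.70° from the x-axis; with |KD| = 23.2, D = (7.762, 22.86). ∠KDS = 105.8° gives DS at -54.50° from the x-axis; with |DS| = 9.2, S = (13.10, 15.37). ∠DSP = 133.9° gives SP at -100.6° from the x-axis; with |SP| = 27.5, P = (8.046, -11.66). Then |CP| = |P − C| = 14.17.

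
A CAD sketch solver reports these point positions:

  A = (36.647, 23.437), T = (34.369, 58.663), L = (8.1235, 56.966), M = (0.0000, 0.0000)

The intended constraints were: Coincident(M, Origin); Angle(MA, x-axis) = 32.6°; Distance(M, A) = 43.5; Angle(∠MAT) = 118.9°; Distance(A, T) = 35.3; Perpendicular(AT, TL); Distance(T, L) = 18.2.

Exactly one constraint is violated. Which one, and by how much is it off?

Distance(T, L) = 18.2 — off by 8.10.

M = (0.00, 0.00) ✓; MA at 32.60° ✓; |MA| = 43.50 ✓; ∠MAT = 118.9° ✓; |AT| = 35.30 ✓; ∠(AT, TL) = 90.00° ✓; |TL| = 26.30 ✗.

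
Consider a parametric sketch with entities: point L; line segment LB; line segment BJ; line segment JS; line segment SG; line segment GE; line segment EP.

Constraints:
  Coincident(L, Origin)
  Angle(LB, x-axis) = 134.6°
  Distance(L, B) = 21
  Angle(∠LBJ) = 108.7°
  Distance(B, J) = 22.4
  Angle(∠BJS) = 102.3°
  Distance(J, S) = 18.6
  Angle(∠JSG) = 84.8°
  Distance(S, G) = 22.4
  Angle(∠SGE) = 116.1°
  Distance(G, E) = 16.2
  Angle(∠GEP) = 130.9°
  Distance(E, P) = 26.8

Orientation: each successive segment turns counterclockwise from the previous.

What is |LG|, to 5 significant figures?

10.918

∠BJS = 102.3° gives JS at -76.400° from the x-axis; with |JS| = 18.6, S = (-30.522, -12.910). ∠JSG = 84.8° gives SG at 18.800° from the x-axis; with |SG| = 22.4, G = (-9.3167, -5.6915). Then |LG| = |G − L| = 10.918.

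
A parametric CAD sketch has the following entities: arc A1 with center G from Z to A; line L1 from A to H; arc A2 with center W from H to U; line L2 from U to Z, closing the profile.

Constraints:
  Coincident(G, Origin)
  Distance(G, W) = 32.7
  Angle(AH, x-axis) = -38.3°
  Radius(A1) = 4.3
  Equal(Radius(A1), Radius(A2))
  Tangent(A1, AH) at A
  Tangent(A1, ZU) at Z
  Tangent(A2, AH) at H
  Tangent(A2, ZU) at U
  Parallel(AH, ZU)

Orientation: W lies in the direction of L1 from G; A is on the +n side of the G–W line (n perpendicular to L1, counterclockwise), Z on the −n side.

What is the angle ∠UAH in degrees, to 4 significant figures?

14.73°

The slot axis is L1's direction at -38.3°, so u = (cos -38.3°, sin -38.3°) = (0.7848, -0.6198) and n = (−sin -38.3°, cos -38.3°) = (0.6198, 0.7848). G is at the origin and W lies 32.7 along u from G, so W = 32.7·u = (25.66, -20.27). Tangency of A1 to both parallel lines with radius 4.3 puts A and Z at G ± 4.3·n: A = (2.665, 3.375), Z = (-2.665, -3.375). Equal radii place H and U the same way about W: H = W + 4.3·n = (28.33, -16.89), U = W − 4.3·n = (23.00, -23.64). Then cos ∠UAH = AU·AH / (|AU||AH|), giving 14.73°.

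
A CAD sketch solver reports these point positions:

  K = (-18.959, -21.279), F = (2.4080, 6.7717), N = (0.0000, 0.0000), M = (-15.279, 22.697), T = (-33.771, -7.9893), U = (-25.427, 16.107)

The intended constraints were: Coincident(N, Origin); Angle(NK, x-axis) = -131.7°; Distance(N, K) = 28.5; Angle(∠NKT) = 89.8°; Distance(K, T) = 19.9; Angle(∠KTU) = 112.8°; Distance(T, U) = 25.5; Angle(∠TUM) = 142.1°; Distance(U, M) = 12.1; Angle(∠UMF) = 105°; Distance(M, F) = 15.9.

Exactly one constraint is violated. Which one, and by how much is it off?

Distance(M, F) = 15.9 — off by 7.90.

N = (0.00, 0.00) ✓; NK at -131.7° ✓; |NK| = 28.50 ✓; ∠NKT = 89.80° ✓; |KT| = 19.90 ✓; ∠KTU = 112.8° ✓; |TU| = 25.50 ✓; ∠TUM = 142.1° ✓; |UM| = 12.10 ✓; ∠UMF = 105.0° ✓; |MF| = 23.80 ✗.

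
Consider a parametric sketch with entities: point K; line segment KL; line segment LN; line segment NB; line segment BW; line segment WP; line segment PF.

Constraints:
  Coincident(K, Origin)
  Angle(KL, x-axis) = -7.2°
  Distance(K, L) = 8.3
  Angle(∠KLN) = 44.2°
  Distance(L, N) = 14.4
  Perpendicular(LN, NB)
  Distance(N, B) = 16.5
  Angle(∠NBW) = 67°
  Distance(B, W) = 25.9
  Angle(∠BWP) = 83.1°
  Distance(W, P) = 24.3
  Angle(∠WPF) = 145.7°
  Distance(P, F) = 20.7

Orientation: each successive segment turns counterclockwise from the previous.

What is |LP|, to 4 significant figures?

14.93

∠NBW = 67.0° gives BW at -28.40° from the x-axis; with |BW| = 25.9, W = (9.138, -12.40). ∠BWP = 83.1° gives WP at 68.50° from the x-axis; with |WP| = 24.3, P = (18.04, 10.21). Then |LP| = |P − L| = 14.93.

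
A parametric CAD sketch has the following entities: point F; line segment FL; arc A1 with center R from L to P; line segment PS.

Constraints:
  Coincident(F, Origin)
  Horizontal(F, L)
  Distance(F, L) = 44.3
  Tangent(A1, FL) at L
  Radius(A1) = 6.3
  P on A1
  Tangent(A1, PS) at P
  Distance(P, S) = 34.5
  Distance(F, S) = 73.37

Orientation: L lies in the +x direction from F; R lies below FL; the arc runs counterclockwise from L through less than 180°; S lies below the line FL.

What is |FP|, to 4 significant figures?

41.32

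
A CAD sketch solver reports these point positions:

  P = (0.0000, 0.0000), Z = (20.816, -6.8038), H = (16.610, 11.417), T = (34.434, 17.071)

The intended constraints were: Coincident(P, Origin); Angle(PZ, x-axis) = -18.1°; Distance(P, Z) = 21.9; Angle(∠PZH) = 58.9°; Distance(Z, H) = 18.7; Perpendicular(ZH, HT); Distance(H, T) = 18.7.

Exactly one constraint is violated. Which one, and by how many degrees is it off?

Perpendicular(ZH, HT) — off by 4.60°.

P = (0.00, 0.00) ✓; PZ at -18.10° ✓; |PZ| = 21.90 ✓; ∠PZH = 58.90° ✓; |ZH| = 18.70 ✓; ∠(ZH, HT) = 85.40° ✗; |HT| = 18.70 ✓.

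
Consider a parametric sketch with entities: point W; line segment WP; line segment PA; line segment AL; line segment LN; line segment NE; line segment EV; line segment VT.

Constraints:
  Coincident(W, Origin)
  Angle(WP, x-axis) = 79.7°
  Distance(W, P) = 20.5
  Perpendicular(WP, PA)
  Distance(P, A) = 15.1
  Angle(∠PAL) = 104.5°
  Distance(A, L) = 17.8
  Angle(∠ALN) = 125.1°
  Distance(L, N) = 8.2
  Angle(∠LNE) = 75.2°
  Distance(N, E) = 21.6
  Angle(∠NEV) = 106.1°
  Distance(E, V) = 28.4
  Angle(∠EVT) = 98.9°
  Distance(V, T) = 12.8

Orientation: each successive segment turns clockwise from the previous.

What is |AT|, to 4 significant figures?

18.61

∠NEV = 106.1° gives EV at 40.60° from the x-axis; with |EV| = 28.4, V = (26.09, 32.66). ∠EVT = 98.9° gives VT at -40.50° from the x-axis; with |VT| = 12.8, T = (35.82, 24.35). Then |AT| = |T − A| = 18.61.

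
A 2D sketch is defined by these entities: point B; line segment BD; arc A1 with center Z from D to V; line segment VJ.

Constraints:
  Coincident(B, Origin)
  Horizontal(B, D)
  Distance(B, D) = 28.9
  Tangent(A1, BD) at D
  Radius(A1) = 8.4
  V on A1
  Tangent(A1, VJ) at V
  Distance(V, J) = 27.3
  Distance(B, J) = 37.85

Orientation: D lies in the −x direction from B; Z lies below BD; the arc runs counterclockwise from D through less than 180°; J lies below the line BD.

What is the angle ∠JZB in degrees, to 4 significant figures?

80.32°

Checks: |ZV| = 8.400 ✓; ∠(ZV, VJ) = 90.00° ✓; |VJ| = 27.30 ✓; |BJ| = 37.85 ✓.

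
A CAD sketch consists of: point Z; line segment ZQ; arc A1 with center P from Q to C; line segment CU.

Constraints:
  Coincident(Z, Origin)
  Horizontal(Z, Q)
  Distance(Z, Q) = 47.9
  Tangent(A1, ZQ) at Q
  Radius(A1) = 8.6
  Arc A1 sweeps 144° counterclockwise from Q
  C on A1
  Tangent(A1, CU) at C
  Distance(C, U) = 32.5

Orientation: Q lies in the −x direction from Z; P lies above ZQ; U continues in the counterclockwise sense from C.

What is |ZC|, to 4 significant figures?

45.58

Z is at the origin; Z and Q share the same y with |ZQ| = 47.9 and Q on the −x side, so Q = (-47.90, 0.000). Since A1 is tangent to ZQ there, PQ ⟂ ZQ, so P = Q + (0, 8.6) = (-47.90, 8.600). On A1, Q sits at bearing -90° from P; a 144° counterclockwise sweep puts C at bearing 54°, so C = P + 8.6·(cos 54°, sin 54°) = (-42.85, 15.56). Then |ZC| = |C − Z| = 45.58.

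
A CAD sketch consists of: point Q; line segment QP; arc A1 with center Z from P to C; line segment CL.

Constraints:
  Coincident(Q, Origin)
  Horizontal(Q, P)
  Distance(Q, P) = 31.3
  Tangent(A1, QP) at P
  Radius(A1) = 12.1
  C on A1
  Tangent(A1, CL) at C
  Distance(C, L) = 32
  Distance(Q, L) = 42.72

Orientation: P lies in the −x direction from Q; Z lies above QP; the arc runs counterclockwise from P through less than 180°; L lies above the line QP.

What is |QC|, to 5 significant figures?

21.682

Checks: Q = (0.00, 0.00) ✓; |ZC| = 12.10 ✓; ∠(ZC, CL) = 90.00° ✓; |CL| = 32.00 ✓; |QL| = 42.72 ✓.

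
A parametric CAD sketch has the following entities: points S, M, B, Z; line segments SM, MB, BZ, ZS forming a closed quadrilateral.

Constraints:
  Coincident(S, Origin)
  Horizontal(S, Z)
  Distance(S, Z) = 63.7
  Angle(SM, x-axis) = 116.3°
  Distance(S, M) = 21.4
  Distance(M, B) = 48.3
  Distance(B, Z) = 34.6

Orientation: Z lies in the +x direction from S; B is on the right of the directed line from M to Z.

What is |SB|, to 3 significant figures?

31.3

Checks: |MB| = 48.30 ✓; |BZ| = 34.60 ✓.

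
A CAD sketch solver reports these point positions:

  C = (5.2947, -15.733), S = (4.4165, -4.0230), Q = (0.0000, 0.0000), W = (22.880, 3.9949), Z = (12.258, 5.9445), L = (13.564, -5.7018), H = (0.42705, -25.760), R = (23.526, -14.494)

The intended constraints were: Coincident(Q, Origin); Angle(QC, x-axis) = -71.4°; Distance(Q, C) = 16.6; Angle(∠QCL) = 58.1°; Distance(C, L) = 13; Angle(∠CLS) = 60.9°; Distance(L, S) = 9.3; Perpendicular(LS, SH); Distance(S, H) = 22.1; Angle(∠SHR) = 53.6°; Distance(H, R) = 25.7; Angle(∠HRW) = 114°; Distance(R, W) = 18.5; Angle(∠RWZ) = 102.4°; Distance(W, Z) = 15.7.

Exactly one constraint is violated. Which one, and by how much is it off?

Distance(W, Z) = 15.7 — off by 4.90.

Q = (0.00, 0.00) ✓; QC at -71.40° ✓; |QC| = 16.60 ✓; ∠QCL = 58.10° ✓; |CL| = 13.00 ✓; ∠CLS = 60.90° ✓; |LS| = 9.300 ✓; ∠(LS, SH) = 90.00° ✓; |SH| = 22.10 ✓; ∠SHR = 53.60° ✓; |HR| = 25.70 ✓; ∠HRW = 114.0° ✓; |RW| = 18.50 ✓; ∠RWZ = 102.4° ✓; |WZ| = 10.80 ✗.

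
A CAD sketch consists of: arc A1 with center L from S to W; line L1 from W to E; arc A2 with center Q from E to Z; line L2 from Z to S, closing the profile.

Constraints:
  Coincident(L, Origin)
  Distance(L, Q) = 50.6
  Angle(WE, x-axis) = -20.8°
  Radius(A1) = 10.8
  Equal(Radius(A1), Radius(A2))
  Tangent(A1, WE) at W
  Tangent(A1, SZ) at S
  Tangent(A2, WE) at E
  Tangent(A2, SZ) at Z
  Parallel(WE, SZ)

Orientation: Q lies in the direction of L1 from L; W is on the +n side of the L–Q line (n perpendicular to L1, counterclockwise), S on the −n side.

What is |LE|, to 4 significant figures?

51.74

The slot axis is L1's direction at -20.8°, so u = (cos -20.8°, sin -20.8°) = (0.9348, -0.3551) and n = (−sin -20.8°, cos -20.8°) = (0.3551, 0.9348). L is at the origin and Q lies 50.6 along u from L, so Q = 50.6·u = (47.30, -17.97). Tangency of A1 to both parallel lines with radius 10.8 puts W and S at L ± 10.8·n: W = (3.835, 10.10), S = (-3.835, -10.10). Equal radii place E and Z the same way about Q: E = Q + 10.8·n = (51.14, -7.872), Z = Q − 10.8·n = (43.47, -28.06). Then |LE| = |E − L| = 51.74.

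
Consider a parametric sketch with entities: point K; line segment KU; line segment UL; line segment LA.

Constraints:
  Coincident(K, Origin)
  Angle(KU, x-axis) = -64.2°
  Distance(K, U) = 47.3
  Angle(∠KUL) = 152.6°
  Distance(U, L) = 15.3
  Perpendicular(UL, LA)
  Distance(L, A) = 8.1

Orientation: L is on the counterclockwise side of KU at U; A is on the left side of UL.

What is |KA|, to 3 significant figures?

58.9

K is at the origin; KU runs at -64.2° with length 47.3, so U = 47.3·(cos -64.2°, sin -64.2°) = (20.6, -42.6). ∠KUL = 152.6°, so UL runs at -64.2° + (180° − 152.6°) = -36.8° from the x-axis; with |UL| = 15.3, L = U + 15.3·(cos -36.8°, sin -36.8°) = (32.8, -51.8). The perpendicularity gives LA at right angles to UL; with |LA| = 8.1 on the left of UL, A = L + 8.1·(0.599, 0.801) = (37.7, -45.3). Then |KA| = |A − K| = 58.9.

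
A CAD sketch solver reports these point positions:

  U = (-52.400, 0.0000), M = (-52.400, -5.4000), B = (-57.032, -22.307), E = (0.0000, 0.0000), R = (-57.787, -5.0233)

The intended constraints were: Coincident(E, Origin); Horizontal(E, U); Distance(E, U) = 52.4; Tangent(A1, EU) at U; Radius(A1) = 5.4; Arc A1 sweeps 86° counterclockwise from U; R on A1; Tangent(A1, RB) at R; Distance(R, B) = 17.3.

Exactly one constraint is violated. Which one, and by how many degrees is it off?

Tangent(A1, RB) at R — off by 6.50°.

E = (0.00, 0.00) ✓; E.y = 0.00, U.y = 0.00 ✓; |EU| = 52.40 ✓; ∠(MU, UE) = 90.00° ✓; |MU| = 5.400 ✓; bearing(M→R) − bearing(M→U) = 86.00° ✓; |MR| = 5.400 ✓; ∠(MR, RB) = 83.50° ✗; |RB| = 17.30 ✓.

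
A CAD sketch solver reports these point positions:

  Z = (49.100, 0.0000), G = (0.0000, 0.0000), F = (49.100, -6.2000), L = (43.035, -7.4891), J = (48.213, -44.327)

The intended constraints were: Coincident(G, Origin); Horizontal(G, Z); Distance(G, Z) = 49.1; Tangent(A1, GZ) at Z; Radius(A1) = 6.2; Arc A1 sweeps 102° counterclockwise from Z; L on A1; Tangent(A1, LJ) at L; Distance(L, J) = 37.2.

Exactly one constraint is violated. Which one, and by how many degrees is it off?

Tangent(A1, LJ) at L — off by 4.00°.

G = (0.00, 0.00) ✓; G.y = 0.00, Z.y = 0.00 ✓; |GZ| = 49.10 ✓; ∠(FZ, ZG) = 90.00° ✓; |FZ| = 6.200 ✓; bearing(F→L) − bearing(F→Z) = 102.0° ✓; |FL| = 6.200 ✓; ∠(FL, LJ) = 94.00° ✗; |LJ| = 37.20 ✓.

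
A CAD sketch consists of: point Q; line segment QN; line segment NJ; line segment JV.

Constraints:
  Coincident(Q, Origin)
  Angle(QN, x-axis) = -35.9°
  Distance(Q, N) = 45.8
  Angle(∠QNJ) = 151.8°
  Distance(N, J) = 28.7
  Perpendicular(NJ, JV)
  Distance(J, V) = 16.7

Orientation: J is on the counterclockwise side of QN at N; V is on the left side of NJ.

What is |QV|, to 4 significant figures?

69.24

Q is at the origin; QN runs at -35.9° with length 45.8, so N = 45.8·(cos -35.9°, sin -35.9°) = (37.10, -26.86). ∠QNJ = 151.8°, so NJ runs at -35.9° + (180° − 151.8°) = -7.700° from the x-axis; with |NJ| = 28.7, J = N + 28.7·(cos -7.700°, sin -7.700°) = (65.54, -30.70). NJ ⟂ JV; with |JV| = 16.7 on the left of NJ, V = J + 16.7·(0.1340, 0.9910) = (67.78, -14.15). Then |QV| = |V − Q| = 69.24.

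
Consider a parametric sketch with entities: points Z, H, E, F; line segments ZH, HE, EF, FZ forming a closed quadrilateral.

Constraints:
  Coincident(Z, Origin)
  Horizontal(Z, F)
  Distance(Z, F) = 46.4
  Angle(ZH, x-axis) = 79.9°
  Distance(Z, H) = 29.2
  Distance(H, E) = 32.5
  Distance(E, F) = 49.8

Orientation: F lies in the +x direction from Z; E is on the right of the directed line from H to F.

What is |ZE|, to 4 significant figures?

4.246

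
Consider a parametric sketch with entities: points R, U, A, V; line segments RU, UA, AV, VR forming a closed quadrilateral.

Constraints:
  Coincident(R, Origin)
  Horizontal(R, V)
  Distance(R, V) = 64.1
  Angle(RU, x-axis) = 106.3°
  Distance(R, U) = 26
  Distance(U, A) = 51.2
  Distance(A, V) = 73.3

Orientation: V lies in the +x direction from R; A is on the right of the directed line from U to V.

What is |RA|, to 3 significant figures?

26.5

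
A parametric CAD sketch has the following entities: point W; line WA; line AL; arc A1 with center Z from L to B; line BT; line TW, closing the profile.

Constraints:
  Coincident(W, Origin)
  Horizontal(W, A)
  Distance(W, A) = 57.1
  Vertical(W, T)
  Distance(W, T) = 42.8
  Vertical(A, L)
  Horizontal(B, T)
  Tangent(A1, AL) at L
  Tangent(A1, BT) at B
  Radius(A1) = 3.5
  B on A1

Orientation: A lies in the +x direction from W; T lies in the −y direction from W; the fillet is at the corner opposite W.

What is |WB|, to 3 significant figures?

68.6

W is at the origin; W and A share the same y with |WA| = 57.1 and A on the +x side, so A = (57.1, 0.00). WT is vertical with |WT| = 42.8 and T on the −y side, so T = (0.00, -42.8). The virtual corner opposite W is at (57.1, -42.8). A1 meets AL tangentially, so ZL is at right angles to AL and since A1 is tangent to BT there, ZB ⟂ BT, with radius 3.5, so the center Z sits 3.5 in from both sides at Z = (53.6, -39.3). That places the tangent points at L = (57.1, -39.3) on AL and B = (53.6, -42.8) on BT. Then |WB| = |B − W| = 68.6.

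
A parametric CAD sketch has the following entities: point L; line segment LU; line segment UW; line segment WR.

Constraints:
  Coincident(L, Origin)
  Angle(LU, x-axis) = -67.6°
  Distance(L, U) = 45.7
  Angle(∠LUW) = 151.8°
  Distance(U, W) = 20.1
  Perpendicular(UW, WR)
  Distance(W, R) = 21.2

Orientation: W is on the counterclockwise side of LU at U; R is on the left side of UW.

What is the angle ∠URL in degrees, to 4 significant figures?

46.90°

L is at the origin; LU runs at -67.6° with length 45.7, so U = 45.7·(cos -67.6°, sin -67.6°) = (17.41, -42.25). ∠LUW = 151.8°, so UW runs at -67.6° + (180° − 151.8°) = -39.40° from the x-axis; with |UW| = 20.1, W = U + 20.1·(cos -39.40°, sin -39.40°) = (32.95, -55.01). UW ⟂ WR; with |WR| = 21.2 on the left of UW, R = W + 21.2·(0.6347, 0.7727) = (46.40, -38.63). Then cos ∠URL = RU·RL / (|RU||RL|), giving 46.90°.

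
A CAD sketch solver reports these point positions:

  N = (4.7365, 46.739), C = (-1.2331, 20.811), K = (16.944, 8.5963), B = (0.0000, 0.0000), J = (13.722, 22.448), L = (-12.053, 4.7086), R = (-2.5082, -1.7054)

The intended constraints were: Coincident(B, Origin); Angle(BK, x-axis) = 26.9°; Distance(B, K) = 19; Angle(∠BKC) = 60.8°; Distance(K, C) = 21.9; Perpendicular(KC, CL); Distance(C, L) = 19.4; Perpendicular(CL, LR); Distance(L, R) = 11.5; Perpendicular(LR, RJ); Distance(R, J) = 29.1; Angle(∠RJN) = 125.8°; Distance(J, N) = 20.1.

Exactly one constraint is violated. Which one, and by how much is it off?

Distance(J, N) = 20.1 — off by 5.80.

B = (0.00, 0.00) ✓; BK at 26.90° ✓; |BK| = 19.00 ✓; ∠BKC = 60.80° ✓; |KC| = 21.90 ✓; ∠(KC, CL) = 90.00° ✓; |CL| = 19.40 ✓; ∠(CL, LR) = 90.00° ✓; |LR| = 11.50 ✓; ∠(LR, RJ) = 90.00° ✓; |RJ| = 29.10 ✓; ∠RJN = 125.8° ✓; |JN| = 25.90 ✗.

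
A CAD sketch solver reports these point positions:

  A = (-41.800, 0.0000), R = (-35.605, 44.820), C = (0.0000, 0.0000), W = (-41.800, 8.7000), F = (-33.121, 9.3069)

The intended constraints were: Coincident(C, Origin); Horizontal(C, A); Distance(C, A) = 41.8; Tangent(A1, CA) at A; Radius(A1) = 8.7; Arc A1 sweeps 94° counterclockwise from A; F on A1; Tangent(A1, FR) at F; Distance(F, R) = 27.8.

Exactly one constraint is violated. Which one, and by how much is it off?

Distance(F, R) = 27.8 — off by 7.80.

C = (0.00, 0.00) ✓; C.y = 0.00, A.y = 0.00 ✓; |CA| = 41.80 ✓; ∠(WA, AC) = 90.00° ✓; |WA| = 8.700 ✓; bearing(W→F) − bearing(W→A) = 94.00° ✓; |WF| = 8.700 ✓; ∠(WF, FR) = 90.00° ✓; |FR| = 35.60 ✗.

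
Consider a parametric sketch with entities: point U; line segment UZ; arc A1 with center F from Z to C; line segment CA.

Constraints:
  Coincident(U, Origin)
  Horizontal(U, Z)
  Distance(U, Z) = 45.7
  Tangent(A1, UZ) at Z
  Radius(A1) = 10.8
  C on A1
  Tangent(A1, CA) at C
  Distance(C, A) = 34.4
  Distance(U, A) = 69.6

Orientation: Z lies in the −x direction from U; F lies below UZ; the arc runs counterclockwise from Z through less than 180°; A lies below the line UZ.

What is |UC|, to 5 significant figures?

57.713

U is at the origin; U and Z share the same y with |UZ| = 45.7 and Z on the −x side, so Z = (-45.700, 0.0000). The tangent condition forces FZ to be normal to UZ, so F = Z + (0, -10.8) = (-45.700, -10.800). Since FC ⟂ CA (tangency), |FA| = √(10.8² + 34.4²) = 36.056 regardless of where C sits on A1. So A lies on both circle(U, 69.6) and circle(F, 36.056); the below-UZ intersection is A = (-51.959, -46.308). C is the foot of the tangent from A: C = (-56.409, -12.197).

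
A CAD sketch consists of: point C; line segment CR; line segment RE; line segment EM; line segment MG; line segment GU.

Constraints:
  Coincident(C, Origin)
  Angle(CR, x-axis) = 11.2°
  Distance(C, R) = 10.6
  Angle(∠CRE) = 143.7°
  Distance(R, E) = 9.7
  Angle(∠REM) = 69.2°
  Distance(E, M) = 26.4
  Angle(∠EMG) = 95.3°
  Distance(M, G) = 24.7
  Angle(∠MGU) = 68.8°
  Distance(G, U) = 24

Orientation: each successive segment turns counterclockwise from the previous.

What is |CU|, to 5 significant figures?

7.4628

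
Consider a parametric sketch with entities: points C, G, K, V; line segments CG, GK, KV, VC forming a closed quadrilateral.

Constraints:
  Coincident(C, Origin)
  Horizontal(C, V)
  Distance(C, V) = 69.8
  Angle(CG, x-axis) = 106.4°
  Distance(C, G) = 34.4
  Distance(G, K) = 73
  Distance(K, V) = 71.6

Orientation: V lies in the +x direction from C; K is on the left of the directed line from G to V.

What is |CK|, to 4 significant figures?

87.80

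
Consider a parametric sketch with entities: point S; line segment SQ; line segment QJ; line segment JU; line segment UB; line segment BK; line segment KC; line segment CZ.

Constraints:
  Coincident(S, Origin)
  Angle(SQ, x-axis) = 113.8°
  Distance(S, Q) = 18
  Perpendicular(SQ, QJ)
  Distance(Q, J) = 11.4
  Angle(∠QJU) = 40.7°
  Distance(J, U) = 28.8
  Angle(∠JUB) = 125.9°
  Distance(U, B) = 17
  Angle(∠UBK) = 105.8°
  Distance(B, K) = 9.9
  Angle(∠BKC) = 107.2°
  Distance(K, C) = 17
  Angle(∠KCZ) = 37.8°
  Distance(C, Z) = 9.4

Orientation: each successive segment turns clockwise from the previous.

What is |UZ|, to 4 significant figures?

13.07

∠BKC = 107.2° gives KC at 43.40° from the x-axis; with |KC| = 17.0, C = (-17.97, 12.57). ∠KCZ = 37.8° gives CZ at -98.80° from the x-axis; with |CZ| = 9.4, Z = (-19.41, 3.280). Then |UZ| = |Z − U| = 13.07.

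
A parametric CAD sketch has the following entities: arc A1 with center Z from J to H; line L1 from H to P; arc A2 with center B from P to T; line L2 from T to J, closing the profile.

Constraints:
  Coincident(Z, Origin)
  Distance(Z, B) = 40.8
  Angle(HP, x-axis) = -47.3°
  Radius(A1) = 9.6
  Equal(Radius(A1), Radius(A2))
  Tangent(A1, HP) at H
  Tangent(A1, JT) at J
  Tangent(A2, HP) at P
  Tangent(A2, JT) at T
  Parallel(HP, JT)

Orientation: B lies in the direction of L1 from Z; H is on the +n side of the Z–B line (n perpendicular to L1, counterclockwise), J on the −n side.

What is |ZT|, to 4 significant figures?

41.91

Tangency of A1 to both parallel lines with radius 9.6 puts H and J at Z ± 9.6·n: H = (7.055, 6.510), J = (-7.055, -6.510). Equal radii place P and T the same way about B: P = B + 9.6·n = (34.72, -23.47), T = B − 9.6·n = (20.61, -36.49). Then |ZT| = |T − Z| = 41.91.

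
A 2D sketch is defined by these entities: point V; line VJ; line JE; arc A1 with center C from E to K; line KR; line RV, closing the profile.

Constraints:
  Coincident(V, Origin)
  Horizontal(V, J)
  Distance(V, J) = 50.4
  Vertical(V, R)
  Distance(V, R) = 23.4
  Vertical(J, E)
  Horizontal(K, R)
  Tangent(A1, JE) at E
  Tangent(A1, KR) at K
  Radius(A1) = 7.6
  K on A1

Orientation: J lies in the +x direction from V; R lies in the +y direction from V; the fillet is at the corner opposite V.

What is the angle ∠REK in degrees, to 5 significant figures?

36.425°

V is at the origin; V and J share the same y with |VJ| = 50.4 and J on the +x side, so J = (50.400, 0.0000). V and R share the same x with |VR| = 23.4 and R on the +y side, so R = (0.0000, 23.400). The virtual corner opposite V is at (50.400, 23.400). Tangency of A1 to JE means the radius CE is perpendicular to JE and the tangent condition forces CK to be normal to KR, with radius 7.6, so the center C sits 7.6 in from both sides at C = (42.800, 15.800). That places the tangent points at E = (50.400, 15.800) on JE and K = (42.800, 23.400) on KR. Then cos ∠REK = ER·EK / (|ER||EK|), giving 36.425°.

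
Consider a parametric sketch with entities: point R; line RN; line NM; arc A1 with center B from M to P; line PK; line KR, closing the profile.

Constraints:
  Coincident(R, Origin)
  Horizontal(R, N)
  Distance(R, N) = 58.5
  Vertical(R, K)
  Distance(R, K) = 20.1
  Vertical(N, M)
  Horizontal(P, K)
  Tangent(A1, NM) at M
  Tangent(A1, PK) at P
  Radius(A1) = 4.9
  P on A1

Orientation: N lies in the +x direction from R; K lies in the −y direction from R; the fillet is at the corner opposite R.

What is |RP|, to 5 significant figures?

57.245

R is at the origin; RN is horizontal with |RN| = 58.5 and N on the +x side, so N = (58.500, 0.0000). R and K share the same x with |RK| = 20.1 and K on the −y side, so K = (0.0000, -20.100). The virtual corner opposite R is at (58.500, -20.100). Since A1 is tangent to NM there, BM ⟂ NM and since A1 is tangent to PK there, BP ⟂ PK, with radius 4.9, so the center B sits 4.9 in from both sides at B = (53.600, -15.200). That places the tangent points at M = (58.500, -15.200) on NM and P = (53.600, -20.100) on PK. Then |RP| = |P − R| = 57.245.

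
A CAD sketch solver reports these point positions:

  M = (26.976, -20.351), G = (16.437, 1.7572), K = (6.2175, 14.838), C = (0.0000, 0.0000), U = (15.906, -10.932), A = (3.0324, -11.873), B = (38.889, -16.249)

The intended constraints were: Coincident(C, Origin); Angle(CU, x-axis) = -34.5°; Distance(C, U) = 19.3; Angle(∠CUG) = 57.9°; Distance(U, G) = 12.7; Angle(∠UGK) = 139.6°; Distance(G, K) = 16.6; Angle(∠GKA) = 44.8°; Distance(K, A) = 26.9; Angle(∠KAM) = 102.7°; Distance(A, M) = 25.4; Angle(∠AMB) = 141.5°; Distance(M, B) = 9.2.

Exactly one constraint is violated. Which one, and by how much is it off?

Distance(M, B) = 9.2 — off by 3.40.

C = (0.00, 0.00) ✓; CU at -34.50° ✓; |CU| = 19.30 ✓; ∠CUG = 57.90° ✓; |UG| = 12.70 ✓; ∠UGK = 139.6° ✓; |GK| = 16.60 ✓; ∠GKA = 44.80° ✓; |KA| = 26.90 ✓; ∠KAM = 102.7° ✓; |AM| = 25.40 ✓; ∠AMB = 141.5° ✓; |MB| = 12.60 ✗.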